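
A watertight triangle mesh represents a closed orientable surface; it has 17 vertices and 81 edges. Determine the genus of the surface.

6

Every face is a triangle and each edge borders two faces, so 3F = 2·81, giving F = 54.
χ = V − E + F = 17 − 81 + 54 = -10.
For a closed orientable surface χ = 2 − 2g, so g = (2 − (-10))/2 = 6.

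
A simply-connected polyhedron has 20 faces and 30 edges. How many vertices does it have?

12

Here V − E + F = 2.
V = 2 + E − F = 2 + 30 − 20 = 12.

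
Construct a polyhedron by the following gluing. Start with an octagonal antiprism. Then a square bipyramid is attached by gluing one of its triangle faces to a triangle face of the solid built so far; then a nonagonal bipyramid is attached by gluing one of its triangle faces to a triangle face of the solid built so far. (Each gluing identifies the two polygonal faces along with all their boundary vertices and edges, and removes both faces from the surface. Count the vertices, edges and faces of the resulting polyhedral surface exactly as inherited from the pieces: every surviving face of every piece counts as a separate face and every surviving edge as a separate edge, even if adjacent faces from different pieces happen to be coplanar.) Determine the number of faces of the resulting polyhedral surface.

40

An octagonal antiprism: V=16, E=32, F=18.
Attach a square bipyramid (V=6, E=12, F=8) along a 3-gon: merge 3 vertices and 3 edges, delete both glued faces → V=19, E=41, F=24.
Attach a nonagonal bipyramid (V=11, E=27, F=18) along a 3-gon: merge 3 vertices and 3 edges, delete both glued faces → V=27, E=65, F=40.
Check: V − E + F = 27 − 65 + 40 = 2.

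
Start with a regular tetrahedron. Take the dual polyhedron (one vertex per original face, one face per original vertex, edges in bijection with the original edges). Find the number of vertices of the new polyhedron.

The base solid has V = 4, E = 6, F = 4.
The dual swaps V and F and preserves E: V′ = F = 4, E′ = E = 6, F′ = V = 4.

4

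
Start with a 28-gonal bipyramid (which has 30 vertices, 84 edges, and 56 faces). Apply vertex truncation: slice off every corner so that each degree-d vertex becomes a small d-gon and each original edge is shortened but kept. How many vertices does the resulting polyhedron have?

Truncation replaces each original edge-end by a new vertex, so V′ = 2E = 168.
Each original edge survives, and each old vertex of degree d contributes d new edges; summing degrees gives Σd = 2E, so E′ = E + 2E = 3E = 252.
Each original face survives and each original vertex becomes one new face: F′ = F + V = 86.

168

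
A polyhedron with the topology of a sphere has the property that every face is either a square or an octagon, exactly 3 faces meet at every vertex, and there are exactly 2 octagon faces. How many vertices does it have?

16

Let x be the number of squares; then F = 2 + x.
Edge–face incidences: 2E = 8·2 + 4·x = 16 + 4x.
Every vertex has degree 3, so 3V = 2E.
Euler: V − E + F = 2 ⇒ (2E)/3 − E + (2 + x) = 2.
Multiply by 6: 2·(2E) − 3·(2E) + 6·(2 + x) = 12, i.e. 12 + 6x − (16 + 4x) = 12.
Collecting terms: 2x − 4 = 12, so 2x = 16, so x = 8.
Then 2E = 16 + 4·8 = 48, so E = 24, V = 2E/3 = 16, F = 2 + 8 = 10.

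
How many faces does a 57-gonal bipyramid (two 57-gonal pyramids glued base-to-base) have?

114

A bipyramid over an n-gon has 2n triangular faces and n + 2 vertices: V = 57 + 2 = 59, E = 3·57 = 171, F = 2·57 = 114.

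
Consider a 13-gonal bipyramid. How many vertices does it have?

A bipyramid over an n-gon has 2n triangular faces and n + 2 vertices: V = 13 + 2 = 15, E = 3·13 = 39, F = 2·13 = 26.

15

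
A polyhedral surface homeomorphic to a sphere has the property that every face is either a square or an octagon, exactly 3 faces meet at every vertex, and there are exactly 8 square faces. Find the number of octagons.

Let x be the number of octagons; then F = 8 + x.
Edge–face incidences: 2E = 4·8 + 8·x = 32 + 8x.
Every vertex has degree 3, so 3V = 2E.
Euler: V − E + F = 2 ⇒ (2E)/3 − E + (8 + x) = 2.
Multiply by 6: 2·(2E) − 3·(2E) + 6·(8 + x) = 12, i.e. 48 + 6x − (32 + 8x) = 12.
Collecting terms: −2x + 16 = 12, so −2x = −4, so x = 2.
Then 2E = 32 + 8·2 = 48, so E = 24, V = 2E/3 = 16, F = 8 + 2 = 10.

2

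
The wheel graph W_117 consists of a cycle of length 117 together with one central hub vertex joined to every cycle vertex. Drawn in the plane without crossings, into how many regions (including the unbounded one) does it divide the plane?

118

W_117 has V = 117 + 1 = 118 vertices and E = 2·117 = 234 edges.
By Euler's formula F = 2 − V + E = 2 − 118 + 234 = 118.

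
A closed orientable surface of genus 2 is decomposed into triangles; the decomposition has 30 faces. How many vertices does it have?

χ = 2 − 2·2 = -2, and every face is a triangle so 3F = 2E.
E = 3·30/2 = 45. Then V = -2 + E − F = -2 + 45 − 30 = 13.

13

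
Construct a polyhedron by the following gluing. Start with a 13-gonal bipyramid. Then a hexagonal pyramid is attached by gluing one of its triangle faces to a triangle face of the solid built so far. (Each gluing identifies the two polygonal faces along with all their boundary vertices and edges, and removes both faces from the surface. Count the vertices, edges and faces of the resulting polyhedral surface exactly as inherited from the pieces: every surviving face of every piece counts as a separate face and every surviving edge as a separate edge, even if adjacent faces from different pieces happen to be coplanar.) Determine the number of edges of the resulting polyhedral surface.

48

A 13-gonal bipyramid: V=15, E=39, F=26.
Attach a hexagonal pyramid (V=7, E=12, F=7) along a 3-gon: merge 3 vertices and 3 edges, delete both glued faces → V=19, E=48, F=31.
Check: V − E + F = 19 − 48 + 31 = 2.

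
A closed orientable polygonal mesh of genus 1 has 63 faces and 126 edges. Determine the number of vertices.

For a closed orientable surface of genus 1, χ = 2 − 2·1 = 0.
V = 0 + E − F = 0 + 126 − 63 = 63.

63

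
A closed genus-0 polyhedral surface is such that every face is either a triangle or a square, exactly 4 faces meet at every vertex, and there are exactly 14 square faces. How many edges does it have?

Let x be the number of triangles; then F = 14 + x.
Edge–face incidences: 2E = 4·14 + 3·x = 56 + 3x.
Every vertex has degree 4, so 4V = 2E.
Euler: V − E + F = 2 ⇒ (2E)/4 − E + (14 + x) = 2.
Multiply by 8: 2·(2E) − 4·(2E) + 8·(14 + x) = 16, i.e. 112 + 8x − 2·(56 + 3x) = 16.
Collecting terms: 2x = 16, so x = 8.
Then 2E = 56 + 3·8 = 80, so E = 40, V = 2E/4 = 20, F = 14 + 8 = 22.

40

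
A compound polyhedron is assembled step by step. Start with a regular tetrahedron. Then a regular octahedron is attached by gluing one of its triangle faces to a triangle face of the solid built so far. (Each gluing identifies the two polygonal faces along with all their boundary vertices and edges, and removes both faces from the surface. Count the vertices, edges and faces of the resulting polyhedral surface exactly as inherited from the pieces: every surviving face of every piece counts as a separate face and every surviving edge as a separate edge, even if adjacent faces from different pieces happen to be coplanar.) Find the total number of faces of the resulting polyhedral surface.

A regular tetrahedron: V=4, E=6, F=4.
Attach a regular octahedron (V=6, E=12, F=8) along a 3-gon: merge 3 vertices and 3 edges, delete both glued faces → V=7, E=15, F=10.
Check: V − E + F = 7 − 15 + 10 = 2.

10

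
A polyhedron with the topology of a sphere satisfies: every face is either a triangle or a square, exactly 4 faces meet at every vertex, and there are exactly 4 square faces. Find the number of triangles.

Let x be the number of triangles; then F = 4 + x.
Edge–face incidences: 2E = 4·4 + 3·x = 16 + 3x.
Every vertex has degree 4, so 4V = 2E.
Euler: V − E + F = 2 ⇒ (2E)/4 − E + (4 + x) = 2.
Multiply by 8: 2·(2E) − 4·(2E) + 8·(4 + x) = 16, i.e. 32 + 8x − 2·(16 + 3x) = 16.
Collecting terms: 2x = 16, so x = 8.
Then 2E = 16 + 3·8 = 40, so E = 20, V = 2E/4 = 10, F = 4 + 8 = 12.

8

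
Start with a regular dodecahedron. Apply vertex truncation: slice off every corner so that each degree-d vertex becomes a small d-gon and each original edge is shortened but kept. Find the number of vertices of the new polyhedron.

The base solid has V = 20, E = 30, F = 12.
Truncation replaces each original edge-end by a new vertex, so V′ = 2E = 60.
Each original edge survives, and each old vertex of degree d contributes d new edges; summing degrees gives Σd = 2E, so E′ = E + 2E = 3E = 90.
Each original face survives and each original vertex becomes one new face: F′ = F + V = 32.

60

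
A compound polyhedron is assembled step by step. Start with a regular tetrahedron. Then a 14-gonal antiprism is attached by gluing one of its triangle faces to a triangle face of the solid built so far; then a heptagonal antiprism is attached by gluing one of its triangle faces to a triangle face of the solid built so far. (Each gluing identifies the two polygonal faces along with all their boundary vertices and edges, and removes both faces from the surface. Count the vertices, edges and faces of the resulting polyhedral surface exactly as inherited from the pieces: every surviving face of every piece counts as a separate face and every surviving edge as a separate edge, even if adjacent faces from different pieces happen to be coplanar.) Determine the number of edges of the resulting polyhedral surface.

A regular tetrahedron: V=4, E=6, F=4.
Attach a 14-gonal antiprism (V=28, E=56, F=30) along a 3-gon: merge 3 vertices and 3 edges, delete both glued faces → V=29, E=59, F=32.
Attach a heptagonal antiprism (V=14, E=28, F=16) along a 3-gon: merge 3 vertices and 3 edges, delete both glued faces → V=40, E=84, F=46.
Check: V − E + F = 40 − 84 + 46 = 2.

84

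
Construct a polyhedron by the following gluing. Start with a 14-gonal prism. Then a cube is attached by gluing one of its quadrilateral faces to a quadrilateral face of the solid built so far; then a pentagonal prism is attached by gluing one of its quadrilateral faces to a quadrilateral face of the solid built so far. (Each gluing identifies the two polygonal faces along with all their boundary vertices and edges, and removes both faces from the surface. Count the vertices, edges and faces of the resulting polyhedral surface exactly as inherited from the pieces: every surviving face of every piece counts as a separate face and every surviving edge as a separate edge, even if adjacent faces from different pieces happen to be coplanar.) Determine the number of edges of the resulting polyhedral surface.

A 14-gonal prism: V=28, E=42, F=16.
Attach a cube (V=8, E=12, F=6) along a 4-gon: merge 4 vertices and 4 edges, delete both glued faces → V=32, E=50, F=20.
Attach a pentagonal prism (V=10, E=15, F=7) along a 4-gon: merge 4 vertices and 4 edges, delete both glued faces → V=38, E=61, F=25.
Check: V − E + F = 38 − 61 + 25 = 2.

61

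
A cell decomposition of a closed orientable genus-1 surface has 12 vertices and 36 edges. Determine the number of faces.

24

For a closed orientable surface of genus 1, χ = 2 − 2·1 = 0.
F = 0 − V + E = 0 − 12 + 36 = 24.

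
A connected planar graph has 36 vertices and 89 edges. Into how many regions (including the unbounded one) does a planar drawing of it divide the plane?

Euler's formula for a connected plane graph: V − E + F = 2, so F = 2 − 36 + 89 = 55.

55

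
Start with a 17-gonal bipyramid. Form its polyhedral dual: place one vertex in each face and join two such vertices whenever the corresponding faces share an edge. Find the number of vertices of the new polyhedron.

The base solid has V = 19, E = 51, F = 34.
The dual swaps V and F and preserves E: V′ = F = 34, E′ = E = 51, F′ = V = 19.

34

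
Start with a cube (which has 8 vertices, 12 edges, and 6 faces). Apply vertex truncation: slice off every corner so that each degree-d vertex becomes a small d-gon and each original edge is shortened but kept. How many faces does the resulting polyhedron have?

14

Truncation replaces each original edge-end by a new vertex, so V′ = 2E = 24.
Each original edge survives, and each old vertex of degree d contributes d new edges; summing degrees gives Σd = 2E, so E′ = E + 2E = 3E = 36.
Each original face survives and each original vertex becomes one new face: F′ = F + V = 14.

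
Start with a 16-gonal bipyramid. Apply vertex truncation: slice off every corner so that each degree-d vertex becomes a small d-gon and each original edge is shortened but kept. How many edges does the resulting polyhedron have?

The base solid has V = 18, E = 48, F = 32.
Truncation replaces each original edge-end by a new vertex, so V′ = 2E = 96.
Each original edge survives, and each old vertex of degree d contributes d new edges; summing degrees gives Σd = 2E, so E′ = E + 2E = 3E = 144.
Each original face survives and each original vertex becomes one new face: F′ = F + V = 50.

144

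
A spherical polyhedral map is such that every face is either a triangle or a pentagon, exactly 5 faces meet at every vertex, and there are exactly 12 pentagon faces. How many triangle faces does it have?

80

Let x be the number of triangles; then F = 12 + x.
Edge–face incidences: 2E = 5·12 + 3·x = 60 + 3x.
Every vertex has degree 5, so 5V = 2E.
Euler: V − E + F = 2 ⇒ (2E)/5 − E + (12 + x) = 2.
Multiply by 10: 2·(2E) − 5·(2E) + 10·(12 + x) = 20, i.e. 120 + 10x − 3·(60 + 3x) = 20.
Collecting terms: x − 60 = 20, so x = 80.
Then 2E = 60 + 3·80 = 300, so E = 150, V = 2E/5 = 60, F = 12 + 80 = 92.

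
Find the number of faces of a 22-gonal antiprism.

46

An antiprism on an n-gon has two n-gon caps and 2n triangles: V = 2·22 = 44, E = 4·22 = 88, F = 2·22 + 2 = 46.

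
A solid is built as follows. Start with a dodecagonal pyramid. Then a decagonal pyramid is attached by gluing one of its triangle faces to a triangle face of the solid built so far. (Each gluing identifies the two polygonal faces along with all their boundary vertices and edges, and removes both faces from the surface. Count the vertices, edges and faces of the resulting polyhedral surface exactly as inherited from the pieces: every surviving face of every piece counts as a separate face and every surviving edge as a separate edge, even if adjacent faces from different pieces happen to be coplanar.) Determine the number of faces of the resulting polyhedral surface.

A dodecagonal pyramid: V=13, E=24, F=13.
Attach a decagonal pyramid (V=11, E=20, F=11) along a 3-gon: merge 3 vertices and 3 edges, delete both glued faces → V=21, E=41, F=22.
Check: V − E + F = 21 − 41 + 22 = 2.

22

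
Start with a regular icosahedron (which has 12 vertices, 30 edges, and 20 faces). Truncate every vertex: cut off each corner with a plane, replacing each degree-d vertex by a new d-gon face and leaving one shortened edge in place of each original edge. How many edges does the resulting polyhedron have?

90

Truncation replaces each original edge-end by a new vertex, so V′ = 2E = 60.
Each original edge survives, and each old vertex of degree d contributes d new edges; summing degrees gives Σd = 2E, so E′ = E + 2E = 3E = 90.
Each original face survives and each original vertex becomes one new face: F′ = F + V = 32.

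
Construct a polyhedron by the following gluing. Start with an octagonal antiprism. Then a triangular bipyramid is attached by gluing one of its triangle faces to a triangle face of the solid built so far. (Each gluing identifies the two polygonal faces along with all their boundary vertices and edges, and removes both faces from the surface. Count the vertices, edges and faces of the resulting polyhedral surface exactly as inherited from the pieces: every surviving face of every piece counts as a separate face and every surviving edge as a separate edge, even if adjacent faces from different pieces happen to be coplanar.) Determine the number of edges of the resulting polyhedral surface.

An octagonal antiprism: V=16, E=32, F=18.
Attach a triangular bipyramid (V=5, E=9, F=6) along a 3-gon: merge 3 vertices and 3 edges, delete both glued faces → V=18, E=38, F=22.
Check: V − E + F = 18 − 38 + 22 = 2.

38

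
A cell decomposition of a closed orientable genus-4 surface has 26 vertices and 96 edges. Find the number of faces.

For a closed orientable surface of genus 4, χ = 2 − 2·4 = -6.
F = -6 − V + E = -6 − 26 + 96 = 64.

64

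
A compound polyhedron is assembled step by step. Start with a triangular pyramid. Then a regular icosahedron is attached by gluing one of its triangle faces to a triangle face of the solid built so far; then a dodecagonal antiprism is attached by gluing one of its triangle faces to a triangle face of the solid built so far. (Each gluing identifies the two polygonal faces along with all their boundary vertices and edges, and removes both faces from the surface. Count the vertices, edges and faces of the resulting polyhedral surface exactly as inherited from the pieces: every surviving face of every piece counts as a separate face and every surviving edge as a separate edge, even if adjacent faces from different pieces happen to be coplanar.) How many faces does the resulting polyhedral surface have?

46

A triangular pyramid: V=4, E=6, F=4.
Attach a regular icosahedron (V=12, E=30, F=20) along a 3-gon: merge 3 vertices and 3 edges, delete both glued faces → V=13, E=33, F=22.
Attach a dodecagonal antiprism (V=24, E=48, F=26) along a 3-gon: merge 3 vertices and 3 edges, delete both glued faces → V=34, E=78, F=46.
Check: V − E + F = 34 − 78 + 46 = 2.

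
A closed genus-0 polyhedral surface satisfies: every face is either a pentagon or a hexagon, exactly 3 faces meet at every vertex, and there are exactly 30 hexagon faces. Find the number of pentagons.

Let x be the number of pentagons; then F = 30 + x.
Edge–face incidences: 2E = 6·30 + 5·x = 180 + 5x.
Every vertex has degree 3, so 3V = 2E.
Euler: V − E + F = 2 ⇒ (2E)/3 − E + (30 + x) = 2.
Multiply by 6: 2·(2E) − 3·(2E) + 6·(30 + x) = 12, i.e. 180 + 6x − (180 + 5x) = 12.
Collecting terms: x = 12.
Then 2E = 180 + 5·12 = 240, so E = 120, V = 2E/3 = 80, F = 30 + 12 = 42.

12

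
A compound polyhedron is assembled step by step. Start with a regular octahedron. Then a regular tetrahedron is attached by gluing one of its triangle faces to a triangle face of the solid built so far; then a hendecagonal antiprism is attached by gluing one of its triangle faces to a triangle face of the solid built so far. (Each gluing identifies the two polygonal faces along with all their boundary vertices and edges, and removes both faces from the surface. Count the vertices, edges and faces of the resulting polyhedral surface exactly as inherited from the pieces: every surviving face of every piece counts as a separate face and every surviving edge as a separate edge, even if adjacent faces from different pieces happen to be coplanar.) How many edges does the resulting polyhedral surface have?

56

A regular octahedron: V=6, E=12, F=8.
Attach a regular tetrahedron (V=4, E=6, F=4) along a 3-gon: merge 3 vertices and 3 edges, delete both glued faces → V=7, E=15, F=10.
Attach a hendecagonal antiprism (V=22, E=44, F=24) along a 3-gon: merge 3 vertices and 3 edges, delete both glued faces → V=26, E=56, F=32.
Check: V − E + F = 26 − 56 + 32 = 2.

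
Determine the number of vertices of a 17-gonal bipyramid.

19

A bipyramid over an n-gon has 2n triangular faces and n + 2 vertices: V = 17 + 2 = 19, E = 3·17 = 51, F = 2·17 = 34.
Check: V − E + F = 19 − 51 + 34 = 2.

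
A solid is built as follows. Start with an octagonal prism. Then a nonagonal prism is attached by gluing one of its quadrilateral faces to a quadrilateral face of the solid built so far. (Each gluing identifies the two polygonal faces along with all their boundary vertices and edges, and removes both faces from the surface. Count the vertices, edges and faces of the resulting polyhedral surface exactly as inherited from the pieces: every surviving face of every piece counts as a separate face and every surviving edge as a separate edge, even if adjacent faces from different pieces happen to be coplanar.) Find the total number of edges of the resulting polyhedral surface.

47

An octagonal prism: V=16, E=24, F=10.
Attach a nonagonal prism (V=18, E=27, F=11) along a 4-gon: merge 4 vertices and 4 edges, delete both glued faces → V=30, E=47, F=19.
Check: V − E + F = 30 − 47 + 19 = 2.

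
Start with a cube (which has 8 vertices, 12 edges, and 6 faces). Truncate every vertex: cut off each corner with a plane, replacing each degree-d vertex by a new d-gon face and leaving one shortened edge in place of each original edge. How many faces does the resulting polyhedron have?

Truncation replaces each original edge-end by a new vertex, so V′ = 2E = 24.
Each original edge survives, and each old vertex of degree d contributes d new edges; summing degrees gives Σd = 2E, so E′ = E + 2E = 3E = 36.
Each original face survives and each original vertex becomes one new face: F′ = F + V = 14.

14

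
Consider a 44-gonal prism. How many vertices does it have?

88

A prism on an n-gon has two n-gon bases and n rectangular sides: V = 2·44 = 88, E = 3·44 = 132, F = 44 + 2 = 46.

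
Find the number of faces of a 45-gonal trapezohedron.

The n-trapezohedron (dual of the n-antiprism) has V = 2·45 + 2 = 92, E = 4·45 = 180, F = 2·45 = 90.
Check: V − E + F = 92 − 180 + 90 = 2.

90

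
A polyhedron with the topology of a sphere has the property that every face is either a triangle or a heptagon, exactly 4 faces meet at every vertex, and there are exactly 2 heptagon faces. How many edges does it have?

Let x be the number of triangles; then F = 2 + x.
Edge–face incidences: 2E = 7·2 + 3·x = 14 + 3x.
Every vertex has degree 4, so 4V = 2E.
Euler: V − E + F = 2 ⇒ (2E)/4 − E + (2 + x) = 2.
Multiply by 8: 2·(2E) − 4·(2E) + 8·(2 + x) = 16, i.e. 16 + 8x − 2·(14 + 3x) = 16.
Collecting terms: 2x − 12 = 16, so 2x = 28, so x = 14.
Then 2E = 14 + 3·14 = 56, so E = 28, V = 2E/4 = 14, F = 2 + 14 = 16.

28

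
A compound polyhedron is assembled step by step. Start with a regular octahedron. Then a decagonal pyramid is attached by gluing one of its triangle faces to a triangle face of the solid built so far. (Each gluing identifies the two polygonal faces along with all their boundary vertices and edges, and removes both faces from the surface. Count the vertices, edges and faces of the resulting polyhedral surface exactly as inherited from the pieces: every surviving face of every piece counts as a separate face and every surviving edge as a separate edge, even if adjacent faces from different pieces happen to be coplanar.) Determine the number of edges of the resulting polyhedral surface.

29

A regular octahedron: V=6, E=12, F=8.
Attach a decagonal pyramid (V=11, E=20, F=11) along a 3-gon: merge 3 vertices and 3 edges, delete both glued faces → V=14, E=29, F=17.
Check: V − E + F = 14 − 29 + 17 = 2.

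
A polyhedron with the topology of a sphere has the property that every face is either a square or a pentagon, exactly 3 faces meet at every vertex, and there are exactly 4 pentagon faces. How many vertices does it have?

Let x be the number of squares; then F = 4 + x.
Edge–face incidences: 2E = 5·4 + 4·x = 20 + 4x.
Every vertex has degree 3, so 3V = 2E.
Euler: V − E + F = 2 ⇒ (2E)/3 − E + (4 + x) = 2.
Multiply by 6: 2·(2E) − 3·(2E) + 6·(4 + x) = 12, i.e. 24 + 6x − (20 + 4x) = 12.
Collecting terms: 2x + 4 = 12, so 2x = 8, so x = 4.
Then 2E = 20 + 4·4 = 36, so E = 18, V = 2E/3 = 12, F = 4 + 4 = 8.

12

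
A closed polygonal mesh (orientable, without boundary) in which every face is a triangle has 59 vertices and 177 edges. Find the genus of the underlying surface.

1

Every face is a triangle and each edge borders two faces, so 3F = 2·177, giving F = 118.
χ = V − E + F = 59 − 177 + 118 = 0.
For a closed orientable surface χ = 2 − 2g, so g = (2 − (0))/2 = 1.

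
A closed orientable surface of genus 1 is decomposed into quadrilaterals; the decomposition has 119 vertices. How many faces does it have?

119

χ = 2 − 2·1 = 0, and every face is a square so 4F = 2E.
V − E + F = 0 with E = 4F/2 gives 119 − (4/2 − 1)·F = 0, so F = 119 and E = 238.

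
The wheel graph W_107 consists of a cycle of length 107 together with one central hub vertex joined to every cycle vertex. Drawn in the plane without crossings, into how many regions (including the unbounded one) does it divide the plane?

108

W_107 has V = 107 + 1 = 108 vertices and E = 2·107 = 214 edges.
By Euler's formula F = 2 − V + E = 2 − 108 + 214 = 108.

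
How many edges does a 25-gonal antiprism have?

100

An antiprism on an n-gon has two n-gon caps and 2n triangles: V = 2·25 = 50, E = 4·25 = 100, F = 2·25 + 2 = 52.
Check: V − E + F = 50 − 100 + 52 = 2.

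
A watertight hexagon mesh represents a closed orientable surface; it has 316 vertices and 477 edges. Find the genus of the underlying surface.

Every face is a hexagon and each edge borders two faces, so 6F = 2·477, giving F = 159.
χ = V − E + F = 316 − 477 + 159 = -2.
For a closed orientable surface χ = 2 − 2g, so g = (2 − (-2))/2 = 2.

2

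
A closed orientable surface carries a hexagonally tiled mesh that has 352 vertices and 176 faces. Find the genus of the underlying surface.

Every face is a hexagon, so 2E = 6·176 = 1056, giving E = 528.
χ = V − E + F = 352 − 528 + 176 = 0.
For a closed orientable surface χ = 2 − 2g, so g = (2 − (0))/2 = 1.

1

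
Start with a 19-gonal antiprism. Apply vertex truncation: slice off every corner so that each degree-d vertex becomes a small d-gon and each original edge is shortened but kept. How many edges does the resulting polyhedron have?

The base solid has V = 38, E = 76, F = 40.
Truncation replaces each original edge-end by a new vertex, so V′ = 2E = 152.
Each original edge survives, and each old vertex of degree d contributes d new edges; summing degrees gives Σd = 2E, so E′ = E + 2E = 3E = 228.
Each original face survives and each original vertex becomes one new face: F′ = F + V = 78.

228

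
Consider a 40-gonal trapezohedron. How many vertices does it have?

82

The n-trapezohedron (dual of the n-antiprism) has V = 2·40 + 2 = 82, E = 4·40 = 160, F = 2·40 = 80.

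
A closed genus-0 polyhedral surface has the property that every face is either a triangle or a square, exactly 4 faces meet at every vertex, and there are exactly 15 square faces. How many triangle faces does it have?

Let x be the number of triangles; then F = 15 + x.
Edge–face incidences: 2E = 4·15 + 3·x = 60 + 3x.
Every vertex has degree 4, so 4V = 2E.
Euler: V − E + F = 2 ⇒ (2E)/4 − E + (15 + x) = 2.
Multiply by 8: 2·(2E) − 4·(2E) + 8·(15 + x) = 16, i.e. 120 + 8x − 2·(60 + 3x) = 16.
Collecting terms: 2x = 16, so x = 8.
Then 2E = 60 + 3·8 = 84, so E = 42, V = 2E/4 = 21, F = 15 + 8 = 23.

8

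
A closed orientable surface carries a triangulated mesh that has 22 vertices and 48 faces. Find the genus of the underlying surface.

Every face is a triangle, so 2E = 3·48 = 144, giving E = 72.
χ = V − E + F = 22 − 72 + 48 = -2.
For a closed orientable surface χ = 2 − 2g, so g = (2 − (-2))/2 = 2.

2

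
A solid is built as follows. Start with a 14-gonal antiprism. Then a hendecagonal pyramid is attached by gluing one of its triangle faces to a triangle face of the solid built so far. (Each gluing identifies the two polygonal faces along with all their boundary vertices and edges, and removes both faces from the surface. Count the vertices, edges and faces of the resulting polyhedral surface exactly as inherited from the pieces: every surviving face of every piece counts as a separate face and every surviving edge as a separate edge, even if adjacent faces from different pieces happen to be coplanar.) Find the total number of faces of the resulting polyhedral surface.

A 14-gonal antiprism: V=28, E=56, F=30.
Attach a hendecagonal pyramid (V=12, E=22, F=12) along a 3-gon: merge 3 vertices and 3 edges, delete both glued faces → V=37, E=75, F=40.
Check: V − E + F = 37 − 75 + 40 = 2.

40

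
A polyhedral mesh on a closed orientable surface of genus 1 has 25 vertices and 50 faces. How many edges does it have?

75

For a closed orientable surface of genus 1, χ = 2 − 2·1 = 0.
E = V + F − (0) = 25 + 50 − (0) = 75.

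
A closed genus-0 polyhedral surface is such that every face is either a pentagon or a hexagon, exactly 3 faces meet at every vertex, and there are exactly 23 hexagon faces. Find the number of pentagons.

12

Let x be the number of pentagons; then F = 23 + x.
Edge–face incidences: 2E = 6·23 + 5·x = 138 + 5x.
Every vertex has degree 3, so 3V = 2E.
Euler: V − E + F = 2 ⇒ (2E)/3 − E + (23 + x) = 2.
Multiply by 6: 2·(2E) − 3·(2E) + 6·(23 + x) = 12, i.e. 138 + 6x − (138 + 5x) = 12.
Collecting terms: x = 12.
Then 2E = 138 + 5·12 = 198, so E = 99, V = 2E/3 = 66, F = 23 + 12 = 35.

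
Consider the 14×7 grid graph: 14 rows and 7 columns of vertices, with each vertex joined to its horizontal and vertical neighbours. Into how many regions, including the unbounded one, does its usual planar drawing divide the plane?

79

The grid has V = 14·7 = 98 vertices and E = 14·6 + 7·13 = 175 edges.
F = 2 − V + E = 2 − 98 + 175 = 79.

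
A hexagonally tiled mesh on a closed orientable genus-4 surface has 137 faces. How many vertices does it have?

268

χ = 2 − 2·4 = -6, and every face is a hexagon so 6F = 2E.
E = 6·137/2 = 411. Then V = -6 + E − F = -6 + 411 − 137 = 268.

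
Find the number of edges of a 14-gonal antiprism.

56

An antiprism on an n-gon has two n-gon caps and 2n triangles: V = 2·14 = 28, E = 4·14 = 56, F = 2·14 + 2 = 30.
Check: V − E + F = 28 − 56 + 30 = 2.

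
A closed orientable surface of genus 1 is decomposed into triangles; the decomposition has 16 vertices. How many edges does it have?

48

χ = 2 − 2·1 = 0, and every face is a triangle so 3F = 2E.
V − E + F = 0 with E = 3F/2 gives 16 − (3/2 − 1)·F = 0, so F = 32 and E = 48.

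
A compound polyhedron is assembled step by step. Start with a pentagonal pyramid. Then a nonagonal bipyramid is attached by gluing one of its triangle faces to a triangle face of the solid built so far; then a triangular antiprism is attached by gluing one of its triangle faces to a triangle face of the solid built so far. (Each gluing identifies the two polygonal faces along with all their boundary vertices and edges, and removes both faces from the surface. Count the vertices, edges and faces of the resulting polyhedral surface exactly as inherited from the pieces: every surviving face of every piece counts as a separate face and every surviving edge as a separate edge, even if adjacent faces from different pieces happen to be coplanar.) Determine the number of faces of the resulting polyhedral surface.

A pentagonal pyramid: V=6, E=10, F=6.
Attach a nonagonal bipyramid (V=11, E=27, F=18) along a 3-gon: merge 3 vertices and 3 edges, delete both glued faces → V=14, E=34, F=22.
Attach a triangular antiprism (V=6, E=12, F=8) along a 3-gon: merge 3 vertices and 3 edges, delete both glued faces → V=17, E=43, F=28.
Check: V − E + F = 17 − 43 + 28 = 2.

28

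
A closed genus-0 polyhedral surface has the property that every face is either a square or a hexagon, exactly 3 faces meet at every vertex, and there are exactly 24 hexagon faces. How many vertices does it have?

56

Let x be the number of squares; then F = 24 + x.
Edge–face incidences: 2E = 6·24 + 4·x = 144 + 4x.
Every vertex has degree 3, so 3V = 2E.
Euler: V − E + F = 2 ⇒ (2E)/3 − E + (24 + x) = 2.
Multiply by 6: 2·(2E) − 3·(2E) + 6·(24 + x) = 12, i.e. 144 + 6x − (144 + 4x) = 12.
Collecting terms: 2x = 12, so x = 6.
Then 2E = 144 + 4·6 = 168, so E = 84, V = 2E/3 = 56, F = 24 + 6 = 30.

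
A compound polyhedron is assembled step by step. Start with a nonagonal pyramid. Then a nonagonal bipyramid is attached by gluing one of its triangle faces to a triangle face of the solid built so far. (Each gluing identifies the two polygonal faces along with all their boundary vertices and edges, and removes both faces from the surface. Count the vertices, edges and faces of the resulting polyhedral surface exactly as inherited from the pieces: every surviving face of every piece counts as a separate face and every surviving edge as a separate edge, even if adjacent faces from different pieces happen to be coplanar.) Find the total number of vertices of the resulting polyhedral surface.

A nonagonal pyramid: V=10, E=18, F=10.
Attach a nonagonal bipyramid (V=11, E=27, F=18) along a 3-gon: merge 3 vertices and 3 edges, delete both glued faces → V=18, E=42, F=26.
Check: V − E + F = 18 − 42 + 26 = 2.

18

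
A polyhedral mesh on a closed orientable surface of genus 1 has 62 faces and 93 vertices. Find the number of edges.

For a closed orientable surface of genus 1, χ = 2 − 2·1 = 0.
E = V + F − (0) = 93 + 62 − (0) = 155.

155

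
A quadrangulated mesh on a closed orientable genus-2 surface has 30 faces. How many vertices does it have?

χ = 2 − 2·2 = -2, and every face is a square so 4F = 2E.
E = 4·30/2 = 60. Then V = -2 + E − F = -2 + 60 − 30 = 28.

28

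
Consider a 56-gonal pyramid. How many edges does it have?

A pyramid on an n-gon base has one n-gon and n triangles: V = 56 + 1 = 57, E = 2·56 = 112, F = 56 + 1 = 57.

112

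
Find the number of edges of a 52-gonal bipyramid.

156

A bipyramid over an n-gon has 2n triangular faces and n + 2 vertices: V = 52 + 2 = 54, E = 3·52 = 156, F = 2·52 = 104.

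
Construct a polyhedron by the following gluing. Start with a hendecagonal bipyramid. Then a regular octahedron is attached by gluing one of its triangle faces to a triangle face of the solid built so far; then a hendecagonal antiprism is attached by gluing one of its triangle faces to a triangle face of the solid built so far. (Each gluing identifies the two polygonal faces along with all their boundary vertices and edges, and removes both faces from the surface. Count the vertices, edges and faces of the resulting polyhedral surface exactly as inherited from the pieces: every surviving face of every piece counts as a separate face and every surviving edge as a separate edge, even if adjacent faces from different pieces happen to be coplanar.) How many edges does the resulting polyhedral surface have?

83

A hendecagonal bipyramid: V=13, E=33, F=22.
Attach a regular octahedron (V=6, E=12, F=8) along a 3-gon: merge 3 vertices and 3 edges, delete both glued faces → V=16, E=42, F=28.
Attach a hendecagonal antiprism (V=22, E=44, F=24) along a 3-gon: merge 3 vertices and 3 edges, delete both glued faces → V=35, E=83, F=50.
Check: V − E + F = 35 − 83 + 50 = 2.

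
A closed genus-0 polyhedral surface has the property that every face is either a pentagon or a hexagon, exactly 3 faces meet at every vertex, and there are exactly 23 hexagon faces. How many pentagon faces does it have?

12

Let x be the number of pentagons; then F = 23 + x.
Edge–face incidences: 2E = 6·23 + 5·x = 138 + 5x.
Every vertex has degree 3, so 3V = 2E.
Euler: V − E + F = 2 ⇒ (2E)/3 − E + (23 + x) = 2.
Multiply by 6: 2·(2E) − 3·(2E) + 6·(23 + x) = 12, i.e. 138 + 6x − (138 + 5x) = 12.
Collecting terms: x = 12.
Then 2E = 138 + 5·12 = 198, so E = 99, V = 2E/3 = 66, F = 23 + 12 = 35.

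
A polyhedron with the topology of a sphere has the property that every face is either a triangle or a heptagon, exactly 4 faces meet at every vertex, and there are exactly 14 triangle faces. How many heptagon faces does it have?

Let x be the number of heptagons; then F = 14 + x.
Edge–face incidences: 2E = 3·14 + 7·x = 42 + 7x.
Every vertex has degree 4, so 4V = 2E.
Euler: V − E + F = 2 ⇒ (2E)/4 − E + (14 + x) = 2.
Multiply by 8: 2·(2E) − 4·(2E) + 8·(14 + x) = 16, i.e. 112 + 8x − 2·(42 + 7x) = 16.
Collecting terms: −6x + 28 = 16, so −6x = −12, so x = 2.
Then 2E = 42 + 7·2 = 56, so E = 28, V = 2E/4 = 14, F = 14 + 2 = 16.

2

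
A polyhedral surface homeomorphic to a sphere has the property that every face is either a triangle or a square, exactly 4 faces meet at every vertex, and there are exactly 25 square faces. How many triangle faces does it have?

Let x be the number of triangles; then F = 25 + x.
Edge–face incidences: 2E = 4·25 + 3·x = 100 + 3x.
Every vertex has degree 4, so 4V = 2E.
Euler: V − E + F = 2 ⇒ (2E)/4 − E + (25 + x) = 2.
Multiply by 8: 2·(2E) − 4·(2E) + 8·(25 + x) = 16, i.e. 200 + 8x − 2·(100 + 3x) = 16.
Collecting terms: 2x = 16, so x = 8.
Then 2E = 100 + 3·8 = 124, so E = 62, V = 2E/4 = 31, F = 25 + 8 = 33.

8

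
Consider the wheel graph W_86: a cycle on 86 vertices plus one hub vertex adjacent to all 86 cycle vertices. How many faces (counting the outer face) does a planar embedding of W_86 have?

W_86 has V = 86 + 1 = 87 vertices and E = 2·86 = 172 edges.
By Euler's formula F = 2 − V + E = 2 − 87 + 172 = 87.

87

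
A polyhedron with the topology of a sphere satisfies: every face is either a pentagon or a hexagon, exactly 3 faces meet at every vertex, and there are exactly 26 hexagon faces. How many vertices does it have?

72

Let x be the number of pentagons; then F = 26 + x.
Edge–face incidences: 2E = 6·26 + 5·x = 156 + 5x.
Every vertex has degree 3, so 3V = 2E.
Euler: V − E + F = 2 ⇒ (2E)/3 − E + (26 + x) = 2.
Multiply by 6: 2·(2E) − 3·(2E) + 6·(26 + x) = 12, i.e. 156 + 6x − (156 + 5x) = 12.
Collecting terms: x = 12.
Then 2E = 156 + 5·12 = 216, so E = 108, V = 2E/3 = 72, F = 26 + 12 = 38.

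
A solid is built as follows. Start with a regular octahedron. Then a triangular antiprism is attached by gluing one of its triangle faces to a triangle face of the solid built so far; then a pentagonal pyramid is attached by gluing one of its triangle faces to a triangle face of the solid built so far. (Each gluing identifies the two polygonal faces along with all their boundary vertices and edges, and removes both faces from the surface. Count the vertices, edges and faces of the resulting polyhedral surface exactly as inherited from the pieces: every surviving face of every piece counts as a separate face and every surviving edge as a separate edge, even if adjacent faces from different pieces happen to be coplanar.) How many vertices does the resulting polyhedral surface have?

A regular octahedron: V=6, E=12, F=8.
Attach a triangular antiprism (V=6, E=12, F=8) along a 3-gon: merge 3 vertices and 3 edges, delete both glued faces → V=9, E=21, F=14.
Attach a pentagonal pyramid (V=6, E=10, F=6) along a 3-gon: merge 3 vertices and 3 edges, delete both glued faces → V=12, E=28, F=18.
Check: V − E + F = 12 − 28 + 18 = 2.

12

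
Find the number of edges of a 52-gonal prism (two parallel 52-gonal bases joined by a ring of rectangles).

A prism on an n-gon has two n-gon bases and n rectangular sides: V = 2·52 = 104, E = 3·52 = 156, F = 52 + 2 = 54.

156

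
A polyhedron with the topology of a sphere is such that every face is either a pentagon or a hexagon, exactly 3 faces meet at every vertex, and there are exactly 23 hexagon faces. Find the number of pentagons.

Let x be the number of pentagons; then F = 23 + x.
Edge–face incidences: 2E = 6·23 + 5·x = 138 + 5x.
Every vertex has degree 3, so 3V = 2E.
Euler: V − E + F = 2 ⇒ (2E)/3 − E + (23 + x) = 2.
Multiply by 6: 2·(2E) − 3·(2E) + 6·(23 + x) = 12, i.e. 138 + 6x − (138 + 5x) = 12.
Collecting terms: x = 12.
Then 2E = 138 + 5·12 = 198, so E = 99, V = 2E/3 = 66, F = 23 + 12 = 35.

12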